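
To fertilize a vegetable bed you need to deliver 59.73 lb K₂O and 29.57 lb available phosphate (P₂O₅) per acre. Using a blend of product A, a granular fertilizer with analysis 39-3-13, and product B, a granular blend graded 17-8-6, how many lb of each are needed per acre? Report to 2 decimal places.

349.33 lb product A, 238.63 lb product B

Let a = lb of product A, b = lb of product B (per acre).
K₂O: 0.13·a + 0.06·b = 59.73
P₂O₅: 0.03·a + 0.08·b = 29.57
Eliminate a: (row1) − 0.13/0.03·(row2) → -0.286667·b = -68.4067, so b = 238.628.
Back-substitute: a = (59.73 − 0.06·238.628) / 0.13 = 349.326.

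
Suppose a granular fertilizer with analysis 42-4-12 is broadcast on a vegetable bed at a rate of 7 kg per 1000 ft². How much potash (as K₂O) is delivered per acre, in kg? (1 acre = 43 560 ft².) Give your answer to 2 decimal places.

36.59 kg K₂O per acre

K₂O per 1000 ft² = 7 × 12% = 0.84 kg.
Convert to per acre: 0.84 × 43.56 = 36.5904 kg.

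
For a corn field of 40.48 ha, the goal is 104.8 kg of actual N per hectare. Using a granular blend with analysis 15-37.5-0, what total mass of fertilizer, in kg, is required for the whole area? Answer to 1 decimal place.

Product per hectare = 104.8 / 15% = 698.667 kg.
Total product = 698.667 × 40.48 = 28282.03 kg.

28282.0 kg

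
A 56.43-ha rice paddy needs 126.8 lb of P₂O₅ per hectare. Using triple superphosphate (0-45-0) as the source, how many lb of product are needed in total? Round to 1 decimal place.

15900.7 lb

Product per hectare = 126.8 / 45% = 281.778 lb.
Total product = 281.778 × 56.43 = 15900.72 lb.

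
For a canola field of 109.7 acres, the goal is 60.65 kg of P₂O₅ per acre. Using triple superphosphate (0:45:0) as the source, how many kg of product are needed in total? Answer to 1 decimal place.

Product per acre = 60.65 / 45% = 134.778 kg.
Total product = 134.778 × 109.7 = 14785.12 kg.

14785.1 kg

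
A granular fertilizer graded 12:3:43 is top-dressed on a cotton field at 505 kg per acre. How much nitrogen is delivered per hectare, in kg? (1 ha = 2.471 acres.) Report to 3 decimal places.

149.743 kg N per hectare

nitrogen per acre = 505 × 12% = 60.6 kg.
Convert to per hectare: 60.6 × 2.471 = 149.7426 kg.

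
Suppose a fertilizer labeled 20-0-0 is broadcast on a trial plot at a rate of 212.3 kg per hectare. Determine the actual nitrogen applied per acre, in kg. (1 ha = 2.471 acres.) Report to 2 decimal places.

nitrogen per hectare = 212.3 × 20% = 42.46 kg.
Convert to per acre: 42.46 × 0.404694 = 17.1833 kg.

17.18 kg N per acre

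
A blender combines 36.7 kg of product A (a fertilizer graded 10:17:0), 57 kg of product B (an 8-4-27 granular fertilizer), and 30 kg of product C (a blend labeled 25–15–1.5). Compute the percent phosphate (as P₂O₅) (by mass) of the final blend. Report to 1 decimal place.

Total mass = 36.7 + 57 + 30 = 123.7 kg.
P₂O₅ mass = 17%×36.7 + 4%×57 + 15%×30 = 13.019 kg.
% P₂O₅ = 13.019 / 123.7 = 10.5247%.

10.5% P₂O₅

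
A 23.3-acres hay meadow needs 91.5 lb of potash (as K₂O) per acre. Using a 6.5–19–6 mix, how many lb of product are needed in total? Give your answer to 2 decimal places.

Product per acre = 91.5 / 6% = 1525 lb.
Total product = 1525 × 23.3 = 35532.5 lb.

35532.50 lb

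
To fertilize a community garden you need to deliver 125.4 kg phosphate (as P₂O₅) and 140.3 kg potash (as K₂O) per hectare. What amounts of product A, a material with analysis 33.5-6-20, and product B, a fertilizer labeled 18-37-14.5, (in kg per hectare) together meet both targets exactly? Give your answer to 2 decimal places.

Per-hectare balance (a = product A, b = product B):
P₂O₅: 0.06·a + 0.37·b = 125.4
K₂O: 0.2·a + 0.145·b = 140.3
From row1: a = (125.4 − 0.37·b) / 0.06.
Into row2: 0.2·(125.4 − 0.37·b)/0.06 + 0.145·b = 140.3 → b = 255.161, a = 516.508.

516.51 kg product A, 255.16 kg product B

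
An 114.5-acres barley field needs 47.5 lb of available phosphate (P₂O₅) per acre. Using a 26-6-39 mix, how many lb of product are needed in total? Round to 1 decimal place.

Product per acre = 47.5 / 6% = 791.667 lb.
Total product = 791.667 × 114.5 = 90645.83 lb.

90645.8 lb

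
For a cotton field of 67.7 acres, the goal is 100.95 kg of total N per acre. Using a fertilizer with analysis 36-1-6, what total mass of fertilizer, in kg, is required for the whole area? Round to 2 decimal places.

Product per acre = 100.95 / 36% = 280.417 kg.
Total product = 280.417 × 67.7 = 18984.208 kg.

18984.21 kg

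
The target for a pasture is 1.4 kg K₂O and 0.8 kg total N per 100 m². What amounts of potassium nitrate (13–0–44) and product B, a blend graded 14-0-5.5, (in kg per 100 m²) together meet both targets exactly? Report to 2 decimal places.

2.79 kg potassium nitrate, 3.12 kg product B

Let a = kg of potassium nitrate, b = kg of product B (per 100 m²).
K₂O: 0.44·a + 0.055·b = 1.4
N: 0.13·a + 0.14·b = 0.8
Eliminate a: (row1) − 0.44/0.13·(row2) → -0.418846·b = -1.30769, so b = 3.12213.
Back-substitute: a = (1.4 − 0.055·3.12213) / 0.44 = 2.79155.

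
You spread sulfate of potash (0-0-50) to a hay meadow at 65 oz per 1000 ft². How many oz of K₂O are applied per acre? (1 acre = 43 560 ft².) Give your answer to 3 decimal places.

1415.700 oz K₂O per acre

K₂O per 1000 ft² = 65 × 50% = 32.5 oz.
Convert to per acre: 32.5 × 43.56 = 1415.7 oz.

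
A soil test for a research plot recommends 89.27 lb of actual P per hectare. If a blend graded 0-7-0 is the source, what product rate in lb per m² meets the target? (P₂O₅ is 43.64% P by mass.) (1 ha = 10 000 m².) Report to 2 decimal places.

As P₂O₅: 89.27 / 0.4364 = 204.56 lb per hectare.
Product per hectare = 204.56 / 7% = 2922.29 lb.
Convert to per m²: 2922.29 × 0.0001 = 0.292229 lb.

0.29 lb of product per sq m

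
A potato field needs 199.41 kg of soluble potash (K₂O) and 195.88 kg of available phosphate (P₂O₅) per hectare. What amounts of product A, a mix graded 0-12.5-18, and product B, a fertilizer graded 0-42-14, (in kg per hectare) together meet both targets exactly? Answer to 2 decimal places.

969.52 kg product A, 177.83 kg product B

Per-hectare balance (a = product A, b = product B):
K₂O: 0.18·a + 0.14·b = 199.41
P₂O₅: 0.125·a + 0.42·b = 195.88
Eliminate b: (row1) − 0.14/0.42·(row2) → 0.138333·a = 134.117, so a = 969.518.
Then b = (195.88 − 0.125·969.518) / 0.42 = 177.834.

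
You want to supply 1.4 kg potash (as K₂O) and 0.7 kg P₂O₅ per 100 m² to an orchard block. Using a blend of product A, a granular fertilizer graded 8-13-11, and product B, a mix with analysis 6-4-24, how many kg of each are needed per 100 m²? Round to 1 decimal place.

4.2 kg product A, 3.9 kg product B

Per-100 m² balance (a = product A, b = product B):
K₂O: 0.11·a + 0.24·b = 1.4
P₂O₅: 0.13·a + 0.04·b = 0.7
From row1: a = (1.4 − 0.24·b) / 0.11.
Into row2: 0.13·(1.4 − 0.24·b)/0.11 + 0.04·b = 0.7 → b = 3.91791, a = 4.1791.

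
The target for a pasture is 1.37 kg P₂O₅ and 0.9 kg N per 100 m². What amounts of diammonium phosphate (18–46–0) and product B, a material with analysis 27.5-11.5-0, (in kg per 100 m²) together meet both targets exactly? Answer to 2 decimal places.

With a, b = kg per 100 m² of diammonium phosphate and product B:
P₂O₅: 0.46·a + 0.115·b = 1.37
N: 0.18·a + 0.275·b = 0.9
Solving simultaneously: a = 2.5827, b = 1.58223.

2.58 kg diammonium phosphate, 1.58 kg product B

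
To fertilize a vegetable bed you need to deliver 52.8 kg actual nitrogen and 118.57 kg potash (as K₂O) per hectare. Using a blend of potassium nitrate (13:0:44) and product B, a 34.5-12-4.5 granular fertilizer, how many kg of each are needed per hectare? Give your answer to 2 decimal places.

Per-hectare balance (a = potassium nitrate, b = product B):
N: 0.13·a + 0.345·b = 52.8
K₂O: 0.44·a + 0.045·b = 118.57
Solving simultaneously: a = 263.999, b = 53.5656.

264.00 kg potassium nitrate, 53.57 kg product B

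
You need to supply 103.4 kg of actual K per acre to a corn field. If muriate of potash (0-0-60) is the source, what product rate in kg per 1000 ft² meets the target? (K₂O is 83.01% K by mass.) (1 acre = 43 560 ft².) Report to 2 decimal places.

4.77 kg of product per thousand sq ft

As K₂O: 103.4 / 0.8301 = 124.563 kg per acre.
Product per acre = 124.563 / 60% = 207.606 kg.
Convert to per 1000 ft²: 207.606 × 0.0229568 = 4.76597 kg.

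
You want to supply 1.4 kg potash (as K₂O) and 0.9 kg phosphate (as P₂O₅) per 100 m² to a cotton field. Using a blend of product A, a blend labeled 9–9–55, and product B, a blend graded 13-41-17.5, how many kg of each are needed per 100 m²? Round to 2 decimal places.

1.99 kg product A, 1.76 kg product B

With a, b = kg per 100 m² of product A and product B:
K₂O: 0.55·a + 0.175·b = 1.4
P₂O₅: 0.09·a + 0.41·b = 0.9
Solving simultaneously: a = 1.9857, b = 1.75924.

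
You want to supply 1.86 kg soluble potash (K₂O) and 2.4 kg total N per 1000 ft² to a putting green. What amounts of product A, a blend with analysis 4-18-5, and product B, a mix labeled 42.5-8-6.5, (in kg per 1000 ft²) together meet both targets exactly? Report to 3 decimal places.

34.021 kg product A, 2.445 kg product B

Per-1000 ft² balance (a = product A, b = product B):
K₂O: 0.05·a + 0.065·b = 1.86
N: 0.04·a + 0.425·b = 2.4
From row1: a = (1.86 − 0.065·b) / 0.05.
Into row2: 0.04·(1.86 − 0.065·b)/0.05 + 0.425·b = 2.4 → b = 2.44504, a = 34.0214.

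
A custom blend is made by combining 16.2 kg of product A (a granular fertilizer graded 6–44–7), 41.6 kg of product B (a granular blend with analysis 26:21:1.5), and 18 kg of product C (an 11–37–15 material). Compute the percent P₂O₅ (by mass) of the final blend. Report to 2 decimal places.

Total mass = 16.2 + 41.6 + 18 = 75.8 kg.
P₂O₅ mass = 44%×16.2 + 21%×41.6 + 37%×18 = 22.524 kg.
% P₂O₅ = 22.524 / 75.8 = 29.715%.

29.72% P₂O₅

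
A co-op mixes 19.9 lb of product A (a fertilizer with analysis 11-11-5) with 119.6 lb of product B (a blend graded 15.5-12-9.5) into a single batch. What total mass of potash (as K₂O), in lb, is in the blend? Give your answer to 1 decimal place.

12.4 lb K₂O

K₂O mass = 5%×19.9 + 9.5%×119.6 = 12.357 lb.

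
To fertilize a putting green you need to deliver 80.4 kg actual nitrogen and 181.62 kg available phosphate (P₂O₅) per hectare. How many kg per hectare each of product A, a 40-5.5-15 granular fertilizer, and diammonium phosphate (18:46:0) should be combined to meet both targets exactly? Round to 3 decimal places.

24.655 kg product A, 391.878 kg diammonium phosphate

With a, b = kg per hectare of product A and diammonium phosphate:
N: 0.4·a + 0.18·b = 80.4
P₂O₅: 0.055·a + 0.46·b = 181.62
Eliminate b: (row1) − 0.18/0.46·(row2) → 0.378478·a = 9.3313, so a = 24.6548.
Then b = (181.62 − 0.055·24.6548) / 0.46 = 391.8782.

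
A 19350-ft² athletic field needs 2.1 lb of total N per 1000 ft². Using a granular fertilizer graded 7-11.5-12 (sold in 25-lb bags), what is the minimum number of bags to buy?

Product per 1000 ft² = 2.1 / 7% = 30 lb.
Total product = 30 × 19350 / 1000 = 580.5 lb.
Bags = ⌈580.5 / 25⌉ = 24.

24 bags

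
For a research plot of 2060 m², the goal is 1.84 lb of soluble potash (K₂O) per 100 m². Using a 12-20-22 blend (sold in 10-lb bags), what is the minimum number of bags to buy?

Product per 100 m² = 1.84 / 22% = 8.36364 lb.
Total product = 8.36364 × 2060 / 100 = 172.291 lb.
Bags = ⌈172.291 / 10⌉ = 18.

18 bags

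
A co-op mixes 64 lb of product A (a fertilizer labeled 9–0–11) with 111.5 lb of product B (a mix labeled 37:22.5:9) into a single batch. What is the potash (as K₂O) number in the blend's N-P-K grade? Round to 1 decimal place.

9.7% K₂O

Total mass = 64 + 111.5 = 175.5 lb.
K₂O mass = 11%×64 + 9%×111.5 = 17.075 lb.
% K₂O = 17.075 / 175.5 = 9.72934%.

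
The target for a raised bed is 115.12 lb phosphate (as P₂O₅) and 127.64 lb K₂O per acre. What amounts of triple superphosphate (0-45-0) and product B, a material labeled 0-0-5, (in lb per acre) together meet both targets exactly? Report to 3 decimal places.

255.822 lb triple superphosphate, 2552.800 lb product B

Per-acre balance (a = triple superphosphate, b = product B):
P₂O₅: 0.45·a + 0·b = 115.12
K₂O: 0·a + 0.05·b = 127.64
Solving simultaneously: a = 255.8222, b = 2552.8.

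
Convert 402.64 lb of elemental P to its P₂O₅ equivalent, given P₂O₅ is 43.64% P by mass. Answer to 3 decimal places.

P₂O₅ = 402.64 / 0.4364 = 922.6398 lb.

922.640 lb P₂O₅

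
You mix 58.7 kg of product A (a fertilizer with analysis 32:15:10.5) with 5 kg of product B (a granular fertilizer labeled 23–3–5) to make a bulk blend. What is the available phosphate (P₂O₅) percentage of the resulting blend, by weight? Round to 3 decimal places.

14.058% P₂O₅

Total mass = 58.7 + 5 = 63.7 kg.
P₂O₅ mass = 15%×58.7 + 3%×5 = 8.955 kg.
% P₂O₅ = 8.955 / 63.7 = 14.0581%.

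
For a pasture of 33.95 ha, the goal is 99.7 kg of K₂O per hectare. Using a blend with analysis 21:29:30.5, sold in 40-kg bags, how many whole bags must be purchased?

278 bags

Product per hectare = 99.7 / 30.5% = 326.885 kg.
Total product = 326.885 × 33.95 = 11097.8 kg.
Bags = ⌈11097.8 / 40⌉ = 278.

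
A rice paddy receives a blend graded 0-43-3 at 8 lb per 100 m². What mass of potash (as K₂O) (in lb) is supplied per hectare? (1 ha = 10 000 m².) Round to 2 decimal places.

K₂O per 100 m² = 8 × 3% = 0.24 lb.
Convert to per hectare: 0.24 × 100 = 24 lb.

24.00 lb K₂O per hectare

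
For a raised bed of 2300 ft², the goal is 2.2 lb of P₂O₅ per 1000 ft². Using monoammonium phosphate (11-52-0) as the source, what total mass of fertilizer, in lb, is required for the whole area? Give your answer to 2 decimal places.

Product per 1000 ft² = 2.2 / 52% = 4.23077 lb.
Total product = 4.23077 × 2300 / 1000 = 9.73077 lb.

9.73 lb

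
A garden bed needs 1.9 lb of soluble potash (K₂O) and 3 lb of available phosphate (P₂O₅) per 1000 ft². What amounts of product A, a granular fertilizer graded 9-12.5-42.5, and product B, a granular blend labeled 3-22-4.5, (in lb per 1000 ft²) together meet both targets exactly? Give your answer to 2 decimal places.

3.22 lb product A, 11.81 lb product B

With a, b = lb per 1000 ft² of product A and product B:
K₂O: 0.425·a + 0.045·b = 1.9
P₂O₅: 0.125·a + 0.22·b = 3
Solving simultaneously: a = 3.22048, b = 11.8065.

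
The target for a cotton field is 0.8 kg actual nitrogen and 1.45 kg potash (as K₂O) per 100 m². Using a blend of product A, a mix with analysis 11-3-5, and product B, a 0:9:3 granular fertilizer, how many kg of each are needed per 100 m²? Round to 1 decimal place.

7.3 kg product A, 36.2 kg product B

Let a = kg of product A, b = kg of product B (per 100 m²).
N: 0.11·a + 0·b = 0.8
K₂O: 0.05·a + 0.03·b = 1.45
From row1: a = (0.8 − 0·b) / 0.11.
Into row2: 0.05·(0.8 − 0·b)/0.11 + 0.03·b = 1.45 → b = 36.2121, a = 7.27273.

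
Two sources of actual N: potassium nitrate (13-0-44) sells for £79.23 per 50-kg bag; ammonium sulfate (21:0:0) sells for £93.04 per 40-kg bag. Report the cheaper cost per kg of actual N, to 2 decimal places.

potassium nitrate: N per bag = 50 × 13% = 6.5 kg; cost = 79.23 / 6.5 = £12.1892/kg N.
ammonium sulfate: N per bag = 40 × 21% = 8.4 kg; cost = 93.04 / 8.4 = £11.0762/kg N.
ammonium sulfate is cheaper.

£11.08 per kg N (ammonium sulfate)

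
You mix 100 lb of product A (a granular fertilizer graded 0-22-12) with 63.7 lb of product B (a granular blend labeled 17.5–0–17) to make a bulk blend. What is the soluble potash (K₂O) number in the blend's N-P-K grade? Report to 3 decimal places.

Total mass = 100 + 63.7 = 163.7 lb.
K₂O mass = 12%×100 + 17%×63.7 = 22.829 lb.
% K₂O = 22.829 / 163.7 = 13.9456%.

13.946% K₂O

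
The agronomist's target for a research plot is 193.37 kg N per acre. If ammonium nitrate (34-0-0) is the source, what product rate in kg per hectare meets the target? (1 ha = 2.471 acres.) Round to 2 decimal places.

Product per acre = 193.37 / 34% = 568.735 kg.
Convert to per hectare: 568.735 × 2.471 = 1405.3449 kg.

1405.34 kg of product per hectare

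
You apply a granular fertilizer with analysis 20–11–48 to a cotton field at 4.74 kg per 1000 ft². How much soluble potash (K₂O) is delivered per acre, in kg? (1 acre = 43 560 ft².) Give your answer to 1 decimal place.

99.1 kg K₂O per acre

K₂O per 1000 ft² = 4.74 × 48% = 2.2752 kg.
Convert to per acre: 2.2752 × 43.56 = 99.1077 kg.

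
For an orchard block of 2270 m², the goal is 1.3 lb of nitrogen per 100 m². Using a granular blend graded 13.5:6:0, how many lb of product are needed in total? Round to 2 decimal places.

Product per 100 m² = 1.3 / 13.5% = 9.62963 lb.
Total product = 9.62963 × 2270 / 100 = 218.593 lb.

218.59 lb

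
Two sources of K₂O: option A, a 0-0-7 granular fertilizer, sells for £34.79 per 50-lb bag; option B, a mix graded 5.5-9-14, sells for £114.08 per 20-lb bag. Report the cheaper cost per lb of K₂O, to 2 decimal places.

option A: K₂O per bag = 50 × 7% = 3.5 lb; cost = 34.79 / 3.5 = £9.9400/lb K₂O.
option B: K₂O per bag = 20 × 14% = 2.8 lb; cost = 114.08 / 2.8 = £40.7429/lb K₂O.
option A is cheaper.

£9.94 per lb K₂O (option A)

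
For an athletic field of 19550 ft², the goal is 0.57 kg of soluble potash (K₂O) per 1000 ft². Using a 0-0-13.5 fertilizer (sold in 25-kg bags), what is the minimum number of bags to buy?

4 bags

Product per 1000 ft² = 0.57 / 13.5% = 4.22222 kg.
Total product = 4.22222 × 19550 / 1000 = 82.5444 kg.
Bags = ⌈82.5444 / 25⌉ = 4.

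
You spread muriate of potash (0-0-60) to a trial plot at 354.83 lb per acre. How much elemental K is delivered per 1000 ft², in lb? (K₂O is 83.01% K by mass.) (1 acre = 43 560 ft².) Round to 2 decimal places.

K₂O per acre = 354.83 × 60% = 212.898 lb.
Elemental K = 212.898 × 0.8301 = 176.727 lb per acre.
Convert to per 1000 ft²: 176.727 × 0.0229568 = 4.05709 lb.

4.06 lb K per thousand sq ft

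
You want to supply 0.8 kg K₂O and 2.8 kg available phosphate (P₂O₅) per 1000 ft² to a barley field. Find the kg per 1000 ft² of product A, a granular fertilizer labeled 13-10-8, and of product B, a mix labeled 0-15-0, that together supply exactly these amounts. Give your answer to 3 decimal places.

Per-1000 ft² balance (a = product A, b = product B):
K₂O: 0.08·a + 0·b = 0.8
P₂O₅: 0.1·a + 0.15·b = 2.8
Solving simultaneously: a = 10, b = 12.

10.000 kg product A, 12.000 kg product B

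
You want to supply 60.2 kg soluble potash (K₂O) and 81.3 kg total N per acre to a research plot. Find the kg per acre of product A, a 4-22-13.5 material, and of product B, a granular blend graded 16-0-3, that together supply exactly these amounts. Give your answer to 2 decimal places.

Let a = kg of product A, b = kg of product B (per acre).
K₂O: 0.135·a + 0.03·b = 60.2
N: 0.04·a + 0.16·b = 81.3
Solving simultaneously: a = 352.598, b = 419.975.

352.60 kg product A, 419.98 kg product B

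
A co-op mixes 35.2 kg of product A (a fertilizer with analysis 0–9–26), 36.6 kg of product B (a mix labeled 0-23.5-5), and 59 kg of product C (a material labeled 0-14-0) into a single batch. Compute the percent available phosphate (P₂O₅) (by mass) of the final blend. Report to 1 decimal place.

15.3% P₂O₅

Total mass = 35.2 + 36.6 + 59 = 130.8 kg.
P₂O₅ mass = 9%×35.2 + 23.5%×36.6 + 14%×59 = 20.029 kg.
% P₂O₅ = 20.029 / 130.8 = 15.3127%.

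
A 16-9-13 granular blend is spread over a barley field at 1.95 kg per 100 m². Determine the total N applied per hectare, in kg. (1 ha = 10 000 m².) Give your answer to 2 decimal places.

31.20 kg N per hectare

nitrogen per 100 m² = 1.95 × 16% = 0.312 kg.
Convert to per hectare: 0.312 × 100 = 31.2 kg.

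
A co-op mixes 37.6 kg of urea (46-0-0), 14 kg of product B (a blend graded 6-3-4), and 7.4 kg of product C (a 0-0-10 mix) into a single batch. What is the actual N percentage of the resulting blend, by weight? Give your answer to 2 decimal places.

30.74% N

Total mass = 37.6 + 14 + 7.4 = 59 kg.
N mass = 46%×37.6 + 6%×14 + 0%×7.4 = 18.136 kg.
% N = 18.136 / 59 = 30.739%.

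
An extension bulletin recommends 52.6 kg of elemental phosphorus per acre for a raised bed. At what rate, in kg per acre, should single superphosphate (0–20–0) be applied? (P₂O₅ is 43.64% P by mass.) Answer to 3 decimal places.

602.658 kg of product per acre

As P₂O₅: 52.6 / 0.4364 = 120.532 kg per acre.
Product per acre = 120.532 / 20% = 602.6581 kg.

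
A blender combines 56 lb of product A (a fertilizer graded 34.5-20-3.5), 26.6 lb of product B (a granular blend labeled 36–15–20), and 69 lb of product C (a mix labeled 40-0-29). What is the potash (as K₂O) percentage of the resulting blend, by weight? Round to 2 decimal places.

18.00% K₂O

Total mass = 56 + 26.6 + 69 = 151.6 lb.
K₂O mass = 3.5%×56 + 20%×26.6 + 29%×69 = 27.29 lb.
% K₂O = 27.29 / 151.6 = 18.0013%.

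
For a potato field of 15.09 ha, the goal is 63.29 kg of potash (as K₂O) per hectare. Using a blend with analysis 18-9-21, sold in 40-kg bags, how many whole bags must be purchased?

114 bags

Product per hectare = 63.29 / 21% = 301.381 kg.
Total product = 301.381 × 15.09 = 4547.84 kg.
Bags = ⌈4547.84 / 40⌉ = 114.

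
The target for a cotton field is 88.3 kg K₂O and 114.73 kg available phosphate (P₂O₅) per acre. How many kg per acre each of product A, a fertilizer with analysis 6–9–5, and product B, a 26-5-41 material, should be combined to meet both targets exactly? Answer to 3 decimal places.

Per-acre balance (a = product A, b = product B):
K₂O: 0.05·a + 0.41·b = 88.3
P₂O₅: 0.09·a + 0.05·b = 114.73
Eliminate b: (row1) − 0.41/0.05·(row2) → -0.688·a = -852.486, so a = 1239.07849.
Then b = (114.73 − 0.09·1239.07849) / 0.05 = 64.2587.

1239.078 kg product A, 64.259 kg product B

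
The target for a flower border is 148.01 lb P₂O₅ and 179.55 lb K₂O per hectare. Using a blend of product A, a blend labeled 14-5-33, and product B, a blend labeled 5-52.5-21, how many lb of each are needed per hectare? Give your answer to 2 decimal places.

Per-hectare balance (a = product A, b = product B):
P₂O₅: 0.05·a + 0.525·b = 148.01
K₂O: 0.33·a + 0.21·b = 179.55
Eliminate a: (row1) − 0.05/0.33·(row2) → 0.493182·b = 120.805, so b = 244.951.
Back-substitute: a = (148.01 − 0.525·244.951) / 0.05 = 388.213.

388.21 lb product A, 244.95 lb product B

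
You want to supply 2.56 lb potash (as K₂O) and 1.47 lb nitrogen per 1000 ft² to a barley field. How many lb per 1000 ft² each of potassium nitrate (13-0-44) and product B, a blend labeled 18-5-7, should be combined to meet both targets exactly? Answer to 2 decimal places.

Let a = lb of potassium nitrate, b = lb of product B (per 1000 ft²).
K₂O: 0.44·a + 0.07·b = 2.56
N: 0.13·a + 0.18·b = 1.47
Eliminate a: (row1) − 0.44/0.13·(row2) → -0.539231·b = -2.41538, so b = 4.47932.
Back-substitute: a = (2.56 − 0.07·4.47932) / 0.44 = 5.10556.

5.11 lb potassium nitrate, 4.48 lb product B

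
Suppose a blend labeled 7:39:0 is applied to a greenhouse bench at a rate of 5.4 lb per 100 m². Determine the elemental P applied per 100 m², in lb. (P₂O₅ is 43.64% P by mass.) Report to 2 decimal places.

P₂O₅ per 100 m² = 5.4 × 39% = 2.106 lb.
Elemental P = 2.106 × 0.4364 = 0.919058 lb per 100 m².

0.92 lb P per hundred sq m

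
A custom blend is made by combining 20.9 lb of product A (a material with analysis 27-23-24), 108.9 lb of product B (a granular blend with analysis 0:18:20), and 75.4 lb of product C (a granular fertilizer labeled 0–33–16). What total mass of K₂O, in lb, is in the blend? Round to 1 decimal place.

38.9 lb K₂O

K₂O mass = 24%×20.9 + 20%×108.9 + 16%×75.4 = 38.86 lb.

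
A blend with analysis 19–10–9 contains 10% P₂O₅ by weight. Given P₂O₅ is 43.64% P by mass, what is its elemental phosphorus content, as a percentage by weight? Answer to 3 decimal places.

%P = 10 × 0.4364 = 4.364%.

4.364% P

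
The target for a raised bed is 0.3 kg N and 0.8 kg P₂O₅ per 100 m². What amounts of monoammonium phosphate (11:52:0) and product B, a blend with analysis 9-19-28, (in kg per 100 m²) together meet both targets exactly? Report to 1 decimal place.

0.6 kg monoammonium phosphate, 2.6 kg product B

Let a = kg of monoammonium phosphate, b = kg of product B (per 100 m²).
N: 0.11·a + 0.09·b = 0.3
P₂O₅: 0.52·a + 0.19·b = 0.8
Eliminate b: (row1) − 0.09/0.19·(row2) → -0.136316·a = -0.0789474, so a = 0.579151.
Then b = (0.8 − 0.52·0.579151) / 0.19 = 2.62548.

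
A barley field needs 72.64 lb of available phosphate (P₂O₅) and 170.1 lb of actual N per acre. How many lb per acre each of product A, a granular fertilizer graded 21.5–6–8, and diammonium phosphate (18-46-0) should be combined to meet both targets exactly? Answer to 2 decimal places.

739.74 lb product A, 61.43 lb diammonium phosphate

With a, b = lb per acre of product A and diammonium phosphate:
P₂O₅: 0.06·a + 0.46·b = 72.64
N: 0.215·a + 0.18·b = 170.1
From row1: a = (72.64 − 0.46·b) / 0.06.
Into row2: 0.215·(72.64 − 0.46·b)/0.06 + 0.18·b = 170.1 → b = 61.4257, a = 739.737.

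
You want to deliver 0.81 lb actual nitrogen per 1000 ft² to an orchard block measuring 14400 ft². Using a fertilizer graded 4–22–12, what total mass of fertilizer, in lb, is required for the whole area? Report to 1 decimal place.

291.6 lb

Product per 1000 ft² = 0.81 / 4% = 20.25 lb.
Total product = 20.25 × 14400 / 1000 = 291.6 lb.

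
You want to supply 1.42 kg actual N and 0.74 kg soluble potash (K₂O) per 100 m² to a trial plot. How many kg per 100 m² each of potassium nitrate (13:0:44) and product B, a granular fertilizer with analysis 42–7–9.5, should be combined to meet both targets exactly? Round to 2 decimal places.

1.02 kg potassium nitrate, 3.07 kg product B

With a, b = kg per 100 m² of potassium nitrate and product B:
N: 0.13·a + 0.42·b = 1.42
K₂O: 0.44·a + 0.095·b = 0.74
Solving simultaneously: a = 1.02001, b = 3.06524.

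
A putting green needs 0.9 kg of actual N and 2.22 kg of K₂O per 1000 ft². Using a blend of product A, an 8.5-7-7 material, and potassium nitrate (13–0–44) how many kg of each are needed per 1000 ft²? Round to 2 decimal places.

3.80 kg product A, 4.44 kg potassium nitrate

Per-1000 ft² balance (a = product A, b = potassium nitrate):
N: 0.085·a + 0.13·b = 0.9
K₂O: 0.07·a + 0.44·b = 2.22
From row1: a = (0.9 − 0.13·b) / 0.085.
Into row2: 0.07·(0.9 − 0.13·b)/0.085 + 0.44·b = 2.22 → b = 4.4417, a = 3.79505.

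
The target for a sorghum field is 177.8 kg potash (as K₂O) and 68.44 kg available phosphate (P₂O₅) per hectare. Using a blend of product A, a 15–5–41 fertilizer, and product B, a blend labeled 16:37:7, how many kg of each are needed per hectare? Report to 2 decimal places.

411.57 kg product A, 129.35 kg product B

With a, b = kg per hectare of product A and product B:
K₂O: 0.41·a + 0.07·b = 177.8
P₂O₅: 0.05·a + 0.37·b = 68.44
Eliminate b: (row1) − 0.07/0.37·(row2) → 0.400541·a = 164.852, so a = 411.574.
Then b = (68.44 − 0.05·411.574) / 0.37 = 129.3549.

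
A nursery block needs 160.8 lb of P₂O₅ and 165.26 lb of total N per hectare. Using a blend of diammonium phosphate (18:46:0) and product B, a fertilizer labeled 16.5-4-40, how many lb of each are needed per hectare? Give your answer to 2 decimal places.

289.98 lb diammonium phosphate, 685.23 lb product B

Let a = lb of diammonium phosphate, b = lb of product B (per hectare).
P₂O₅: 0.46·a + 0.04·b = 160.8
N: 0.18·a + 0.165·b = 165.26
Eliminate b: (row1) − 0.04/0.165·(row2) → 0.416364·a = 120.737, so a = 289.9796.
Then b = (165.26 − 0.18·289.9796) / 0.165 = 685.234.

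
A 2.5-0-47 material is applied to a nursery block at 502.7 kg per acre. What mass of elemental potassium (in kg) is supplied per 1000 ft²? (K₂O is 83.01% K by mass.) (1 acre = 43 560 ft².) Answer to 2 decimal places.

K₂O per acre = 502.7 × 47% = 236.269 kg.
Elemental K = 236.269 × 0.8301 = 196.127 kg per acre.
Convert to per 1000 ft²: 196.127 × 0.0229568 = 4.50245 kg.

4.50 kg K per thousand sq ft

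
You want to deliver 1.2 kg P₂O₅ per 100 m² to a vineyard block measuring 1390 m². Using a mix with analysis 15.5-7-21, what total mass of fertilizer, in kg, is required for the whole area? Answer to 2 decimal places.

Product per 100 m² = 1.2 / 7% = 17.1429 kg.
Total product = 17.1429 × 1390 / 100 = 238.286 kg.

238.29 kg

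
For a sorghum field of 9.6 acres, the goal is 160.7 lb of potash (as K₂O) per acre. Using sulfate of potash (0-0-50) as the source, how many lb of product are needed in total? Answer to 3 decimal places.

Product per acre = 160.7 / 50% = 321.4 lb.
Total product = 321.4 × 9.6 = 3085.44 lb.

3085.440 lb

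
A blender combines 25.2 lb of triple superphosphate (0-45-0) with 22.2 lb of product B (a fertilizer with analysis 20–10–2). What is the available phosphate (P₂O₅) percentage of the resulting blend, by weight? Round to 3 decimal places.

28.608% P₂O₅

Total mass = 25.2 + 22.2 = 47.4 lb.
P₂O₅ mass = 45%×25.2 + 10%×22.2 = 13.56 lb.
% P₂O₅ = 13.56 / 47.4 = 28.6076%.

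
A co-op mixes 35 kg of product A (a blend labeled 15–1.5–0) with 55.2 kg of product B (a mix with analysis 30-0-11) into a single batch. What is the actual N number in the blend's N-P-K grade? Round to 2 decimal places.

24.18% N

Total mass = 35 + 55.2 = 90.2 kg.
N mass = 15%×35 + 30%×55.2 = 21.81 kg.
% N = 21.81 / 90.2 = 24.1796%.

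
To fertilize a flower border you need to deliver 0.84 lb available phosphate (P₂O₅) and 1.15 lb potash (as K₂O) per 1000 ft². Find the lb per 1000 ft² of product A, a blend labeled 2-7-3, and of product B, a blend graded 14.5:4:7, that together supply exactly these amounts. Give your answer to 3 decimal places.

3.459 lb product A, 14.946 lb product B

Per-1000 ft² balance (a = product A, b = product B):
P₂O₅: 0.07·a + 0.04·b = 0.84
K₂O: 0.03·a + 0.07·b = 1.15
Eliminate b: (row1) − 0.04/0.07·(row2) → 0.0528571·a = 0.182857, so a = 3.45946.
Then b = (1.15 − 0.03·3.45946) / 0.07 = 14.9459.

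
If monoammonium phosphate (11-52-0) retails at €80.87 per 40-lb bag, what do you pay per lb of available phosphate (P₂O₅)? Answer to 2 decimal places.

P₂O₅ in bag = 40 × 52% = 20.8 lb.
Cost per lb P₂O₅ = €80.87 / 20.8 = €3.8880.

€3.89 per lb P₂O₅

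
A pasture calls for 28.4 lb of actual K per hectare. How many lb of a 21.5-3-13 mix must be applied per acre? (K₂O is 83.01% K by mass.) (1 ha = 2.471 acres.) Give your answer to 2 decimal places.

As K₂O: 28.4 / 0.8301 = 34.2127 lb per hectare.
Product per hectare = 34.2127 / 13% = 263.175 lb.
Convert to per acre: 263.175 × 0.404694 = 106.505 lb.

106.51 lb of product per acre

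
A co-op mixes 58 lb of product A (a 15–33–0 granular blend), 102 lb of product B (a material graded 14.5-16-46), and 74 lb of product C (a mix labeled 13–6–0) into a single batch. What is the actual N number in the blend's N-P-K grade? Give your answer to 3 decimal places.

Total mass = 58 + 102 + 74 = 234 lb.
N mass = 15%×58 + 14.5%×102 + 13%×74 = 33.11 lb.
% N = 33.11 / 234 = 14.1496%.

14.150% N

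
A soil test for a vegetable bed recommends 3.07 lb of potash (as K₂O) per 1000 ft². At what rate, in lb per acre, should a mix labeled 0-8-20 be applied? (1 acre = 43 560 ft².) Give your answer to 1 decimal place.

668.6 lb of product per acre

Product per 1000 ft² = 3.07 / 20% = 15.35 lb.
Convert to per acre: 15.35 × 43.56 = 668.646 lb.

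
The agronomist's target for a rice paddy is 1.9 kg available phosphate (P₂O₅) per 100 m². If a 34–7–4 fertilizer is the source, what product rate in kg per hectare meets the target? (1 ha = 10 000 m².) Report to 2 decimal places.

Product per 100 m² = 1.9 / 7% = 27.1429 kg.
Convert to per hectare: 27.1429 × 100 = 2714.286 kg.

2714.29 kg of product per hectare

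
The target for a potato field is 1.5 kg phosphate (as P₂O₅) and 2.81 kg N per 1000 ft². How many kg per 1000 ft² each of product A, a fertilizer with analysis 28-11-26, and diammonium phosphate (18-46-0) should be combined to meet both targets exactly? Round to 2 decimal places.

Let a = kg of product A, b = kg of diammonium phosphate (per 1000 ft²).
P₂O₅: 0.11·a + 0.46·b = 1.5
N: 0.28·a + 0.18·b = 2.81
Eliminate b: (row1) − 0.46/0.18·(row2) → -0.605556·a = -5.68111, so a = 9.38165.
Then b = (2.81 − 0.28·9.38165) / 0.18 = 1.01743.

9.38 kg product A, 1.02 kg diammonium phosphate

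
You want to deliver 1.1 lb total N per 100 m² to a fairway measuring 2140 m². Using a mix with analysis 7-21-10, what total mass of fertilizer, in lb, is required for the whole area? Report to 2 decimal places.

Product per 100 m² = 1.1 / 7% = 15.7143 lb.
Total product = 15.7143 × 2140 / 100 = 336.286 lb.

336.29 lb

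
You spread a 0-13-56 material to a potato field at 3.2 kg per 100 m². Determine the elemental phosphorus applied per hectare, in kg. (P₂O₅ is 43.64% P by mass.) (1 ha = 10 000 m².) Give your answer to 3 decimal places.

18.154 kg P per hectare

P₂O₅ per 100 m² = 3.2 × 13% = 0.416 kg.
Elemental P = 0.416 × 0.4364 = 0.181542 kg per 100 m².
Convert to per hectare: 0.181542 × 100 = 18.1542 kg.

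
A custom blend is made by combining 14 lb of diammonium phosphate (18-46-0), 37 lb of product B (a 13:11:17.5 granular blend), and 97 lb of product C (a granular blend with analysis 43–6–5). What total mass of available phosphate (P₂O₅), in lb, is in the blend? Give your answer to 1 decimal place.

P₂O₅ mass = 46%×14 + 11%×37 + 6%×97 = 16.33 lb.

16.3 lb P₂O₅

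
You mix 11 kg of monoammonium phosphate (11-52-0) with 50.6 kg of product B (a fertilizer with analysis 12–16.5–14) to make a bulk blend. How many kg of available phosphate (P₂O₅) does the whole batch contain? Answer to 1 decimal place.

14.1 kg P₂O₅

P₂O₅ mass = 52%×11 + 16.5%×50.6 = 14.069 kg.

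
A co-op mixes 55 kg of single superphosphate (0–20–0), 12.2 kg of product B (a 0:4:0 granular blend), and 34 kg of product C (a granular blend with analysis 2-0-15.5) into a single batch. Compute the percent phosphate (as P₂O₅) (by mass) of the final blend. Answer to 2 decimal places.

Total mass = 55 + 12.2 + 34 = 101.2 kg.
P₂O₅ mass = 20%×55 + 4%×12.2 + 0%×34 = 11.488 kg.
% P₂O₅ = 11.488 / 101.2 = 11.3518%.

11.35% P₂O₅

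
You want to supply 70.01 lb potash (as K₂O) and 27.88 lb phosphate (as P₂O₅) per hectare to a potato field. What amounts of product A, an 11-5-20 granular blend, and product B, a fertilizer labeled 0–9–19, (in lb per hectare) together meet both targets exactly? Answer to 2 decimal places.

118.08 lb product A, 244.18 lb product B

With a, b = lb per hectare of product A and product B:
K₂O: 0.2·a + 0.19·b = 70.01
P₂O₅: 0.05·a + 0.09·b = 27.88
Eliminate b: (row1) − 0.19/0.09·(row2) → 0.0944444·a = 11.1522, so a = 118.082.
Then b = (27.88 − 0.05·118.082) / 0.09 = 244.176.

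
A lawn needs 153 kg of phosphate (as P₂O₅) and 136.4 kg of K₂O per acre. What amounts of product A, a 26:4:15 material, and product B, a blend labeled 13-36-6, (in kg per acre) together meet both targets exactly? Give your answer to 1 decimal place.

773.7 kg product A, 339.0 kg product B

With a, b = kg per acre of product A and product B:
P₂O₅: 0.04·a + 0.36·b = 153
K₂O: 0.15·a + 0.06·b = 136.4
From row1: a = (153 − 0.36·b) / 0.04.
Into row2: 0.15·(153 − 0.36·b)/0.04 + 0.06·b = 136.4 → b = 339.031, a = 773.721.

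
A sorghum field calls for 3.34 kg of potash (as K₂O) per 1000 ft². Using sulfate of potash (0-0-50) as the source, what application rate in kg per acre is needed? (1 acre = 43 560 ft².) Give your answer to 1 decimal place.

Product per 1000 ft² = 3.34 / 50% = 6.68 kg.
Convert to per acre: 6.68 × 43.56 = 290.981 kg.

291.0 kg of product per acre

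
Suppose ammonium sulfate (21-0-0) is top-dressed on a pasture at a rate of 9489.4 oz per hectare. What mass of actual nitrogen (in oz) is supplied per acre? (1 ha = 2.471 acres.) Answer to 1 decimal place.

806.5 oz N per acre

nitrogen per hectare = 9489.4 × 21% = 1992.77 oz.
Convert to per acre: 1992.77 × 0.404694 = 806.465 oz.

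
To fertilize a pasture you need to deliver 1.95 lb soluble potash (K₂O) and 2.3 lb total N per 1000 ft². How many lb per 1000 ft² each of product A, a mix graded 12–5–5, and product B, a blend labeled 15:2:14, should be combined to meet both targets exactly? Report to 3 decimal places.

3.172 lb product A, 12.796 lb product B

With a, b = lb per 1000 ft² of product A and product B:
K₂O: 0.05·a + 0.14·b = 1.95
N: 0.12·a + 0.15·b = 2.3
Solving simultaneously: a = 3.17204, b = 12.7957.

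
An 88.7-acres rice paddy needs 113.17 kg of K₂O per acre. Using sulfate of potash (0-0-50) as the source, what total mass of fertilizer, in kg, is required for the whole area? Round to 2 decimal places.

20076.36 kg

Product per acre = 113.17 / 50% = 226.34 kg.
Total product = 226.34 × 88.7 = 20076.358 kg.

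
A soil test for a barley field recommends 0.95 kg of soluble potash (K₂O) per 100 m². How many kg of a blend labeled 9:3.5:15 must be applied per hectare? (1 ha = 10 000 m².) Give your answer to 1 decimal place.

633.3 kg of product per hectare

Product per 100 m² = 0.95 / 15% = 6.33333 kg.
Convert to per hectare: 6.33333 × 100 = 633.333 kg.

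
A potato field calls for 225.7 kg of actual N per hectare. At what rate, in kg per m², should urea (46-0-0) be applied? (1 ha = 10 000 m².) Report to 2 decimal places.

Product per hectare = 225.7 / 46% = 490.652 kg.
Convert to per m²: 490.652 × 0.0001 = 0.0490652 kg.

0.05 kg of product per sq m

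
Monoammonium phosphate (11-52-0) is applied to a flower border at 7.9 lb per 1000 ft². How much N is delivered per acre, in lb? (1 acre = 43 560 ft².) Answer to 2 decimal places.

37.85 lb N per acre

nitrogen per 1000 ft² = 7.9 × 11% = 0.869 lb.
Convert to per acre: 0.869 × 43.56 = 37.8536 lb.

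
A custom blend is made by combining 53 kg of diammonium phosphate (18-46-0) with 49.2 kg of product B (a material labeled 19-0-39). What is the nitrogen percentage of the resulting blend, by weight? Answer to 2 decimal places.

18.48% N

Total mass = 53 + 49.2 = 102.2 kg.
N mass = 18%×53 + 19%×49.2 = 18.888 kg.
% N = 18.888 / 102.2 = 18.4814%.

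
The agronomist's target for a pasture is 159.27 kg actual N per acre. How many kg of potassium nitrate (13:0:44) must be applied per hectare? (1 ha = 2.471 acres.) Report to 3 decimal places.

3027.355 kg of product per hectare

Product per acre = 159.27 / 13% = 1225.15 kg.
Convert to per hectare: 1225.15 × 2.471 = 3027.3552 kg.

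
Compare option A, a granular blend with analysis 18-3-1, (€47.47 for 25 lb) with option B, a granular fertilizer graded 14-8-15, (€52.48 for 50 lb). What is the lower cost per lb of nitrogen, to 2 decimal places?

€7.50 per lb N (option B)

option A: N per bag = 25 × 18% = 4.5 lb; cost = 47.47 / 4.5 = €10.5489/lb N.
option B: N per bag = 50 × 14% = 7 lb; cost = 52.48 / 7 = €7.4971/lb N.
option B is cheaper.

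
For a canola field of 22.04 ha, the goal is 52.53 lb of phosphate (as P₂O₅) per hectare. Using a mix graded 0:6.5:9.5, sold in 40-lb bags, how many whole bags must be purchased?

Product per hectare = 52.53 / 6.5% = 808.154 lb.
Total product = 808.154 × 22.04 = 17811.7 lb.
Bags = ⌈17811.7 / 40⌉ = 446.

446 bags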